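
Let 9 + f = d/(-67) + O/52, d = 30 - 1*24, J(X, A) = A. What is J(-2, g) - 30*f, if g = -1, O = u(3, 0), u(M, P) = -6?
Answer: 239654/871 ≈ 275.15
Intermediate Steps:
O = -6
d = 6 (d = 30 - 24 = 6)
f = -16035/1742 (f = -9 + (6/(-67) - 6/52) = -9 + (6*(-1/67) - 6*1/52) = -9 + (-6/67 - 3/26) = -9 - 357/1742 = -16035/1742 ≈ -9.2049)
J(-2, g) - 30*f = -1 - 30*(-16035/1742) = -1 + 240525/871 = 239654/871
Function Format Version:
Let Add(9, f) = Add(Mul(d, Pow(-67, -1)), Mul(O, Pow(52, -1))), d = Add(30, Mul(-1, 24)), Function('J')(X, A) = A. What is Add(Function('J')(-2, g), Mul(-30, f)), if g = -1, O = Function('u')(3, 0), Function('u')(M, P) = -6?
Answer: Rational(239654, 871) ≈ 275.15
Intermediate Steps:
O = -6
d = 6 (d = Add(30, -24) = 6)
f = Rational(-16035, 1742) (f = Add(-9, Add(Mul(6, Pow(-67, -1)), Mul(-6, Pow(52, -1)))) = Add(-9, Add(Mul(6, Rational(-1, 67)), Mul(-6, Rational(1, 52)))) = Add(-9, Add(Rational(-6, 67), Rational(-3, 26))) = Add(-9, Rational(-357, 1742)) = Rational(-16035, 1742) ≈ -9.2049)
Add(Function('J')(-2, g), Mul(-30, f)) = Add(-1, Mul(-30, Rational(-16035, 1742))) = Add(-1, Rational(240525, 871)) = Rational(239654, 871)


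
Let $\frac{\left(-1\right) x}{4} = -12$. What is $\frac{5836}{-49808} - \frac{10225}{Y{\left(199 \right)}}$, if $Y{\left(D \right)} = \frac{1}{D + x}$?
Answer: $- \frac{31448461359}{12452} \approx -2.5256 \cdot 10^{6}$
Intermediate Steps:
$x = 48$ ($x = \left(-4\right) \left(-12\right) = 48$)
$Y{\left(D \right)} = \frac{1}{48 + D}$ ($Y{\left(D \right)} = \frac{1}{D + 48} = \frac{1}{48 + D}$)
$\frac{5836}{-49808} - \frac{10225}{Y{\left(199 \right)}} = \frac{5836}{-49808} - \frac{10225}{\frac{1}{48 + 199}} = 5836 \left(- \frac{1}{49808}\right) - \frac{10225}{\frac{1}{247}} = - \frac{1459}{12452} - 10225 \frac{1}{\frac{1}{247}} = - \frac{1459}{12452} - 2525575 = - \frac{31448461359}{12452}$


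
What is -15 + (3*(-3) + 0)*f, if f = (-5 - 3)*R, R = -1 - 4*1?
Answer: -375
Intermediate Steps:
R = -5 (R = -1 - 4 = -5)
f = 40 (f = (-5 - 3)*(-5) = -8*(-5) = 40)
-15 + (3*(-3) + 0)*f = -15 + (3*(-3) + 0)*40 = -15 + (-9 + 0)*40 = -15 - 9*40 = -15 - 360 = -375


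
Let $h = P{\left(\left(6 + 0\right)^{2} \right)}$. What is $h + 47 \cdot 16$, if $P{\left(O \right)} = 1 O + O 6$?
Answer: $1004$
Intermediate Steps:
$P{\left(O \right)} = 7 O$ ($P{\left(O \right)} = O + 6 O = 7 O$)
$h = 252$ ($h = 7 \left(6 + 0\right)^{2} = 7 \cdot 6^{2} = 7 \cdot 36 = 252$)
$h + 47 \cdot 16 = 252 + 47 \cdot 16 = 252 + 752 = 1004$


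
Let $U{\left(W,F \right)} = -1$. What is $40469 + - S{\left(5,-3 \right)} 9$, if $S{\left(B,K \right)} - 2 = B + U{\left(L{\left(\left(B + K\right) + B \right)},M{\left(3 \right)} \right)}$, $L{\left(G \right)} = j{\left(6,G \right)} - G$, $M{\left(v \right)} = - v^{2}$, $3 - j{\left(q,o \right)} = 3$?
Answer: $40415$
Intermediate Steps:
$j{\left(q,o \right)} = 0$ ($j{\left(q,o \right)} = 3 - 3 = 0$)
$L{\left(G \right)} = - G$ ($L{\left(G \right)} = 0 - G = - G$)
$S{\left(B,K \right)} = 1 + B$ ($S{\left(B,K \right)} = 2 + \left(B - 1\right) = 2 + \left(-1 + B\right) = 1 + B$)
$40469 + - S{\left(5,-3 \right)} 9 = 40469 + - (1 + 5) 9 = 40469 + \left(-1\right) 6 \cdot 9 = 40469 - 54 = 40415$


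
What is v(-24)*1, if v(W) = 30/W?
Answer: -5/4 ≈ -1.2500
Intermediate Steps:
v(-24)*1 = (30/(-24))*1 = (30*(-1/24))*1 = -5/4*1 = -5/4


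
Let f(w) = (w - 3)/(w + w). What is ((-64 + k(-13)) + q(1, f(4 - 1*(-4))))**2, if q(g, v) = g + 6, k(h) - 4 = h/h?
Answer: 2704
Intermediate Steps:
f(w) = (-3 + w)/(2*w) (f(w) = (-3 + w)/((2*w)) = (-3 + w)*(1/(2*w)) = (-3 + w)/(2*w))
k(h) = 5 (k(h) = 4 + h/h = 4 + 1 = 5)
q(g, v) = 6 + g
((-64 + k(-13)) + q(1, f(4 - 1*(-4))))**2 = ((-64 + 5) + (6 + 1))**2 = (-59 + 7)**2 = (-52)**2 = 2704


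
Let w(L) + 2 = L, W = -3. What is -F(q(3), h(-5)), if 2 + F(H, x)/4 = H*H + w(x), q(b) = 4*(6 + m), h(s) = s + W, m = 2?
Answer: -4048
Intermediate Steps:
w(L) = -2 + L
h(s) = -3 + s (h(s) = s - 3 = -3 + s)
q(b) = 32 (q(b) = 4*(6 + 2) = 4*8 = 32)
F(H, x) = -16 + 4*x + 4*H² (F(H, x) = -8 + 4*(H*H + (-2 + x)) = -8 + 4*(H² + (-2 + x)) = -8 + 4*(-2 + x + H²) = -8 + (-8 + 4*x + 4*H²) = -16 + 4*x + 4*H²)
-F(q(3), h(-5)) = -(-16 + 4*(-3 - 5) + 4*32²) = -(-16 + 4*(-8) + 4*1024) = -(-16 - 32 + 4096) = -1*4048 = -4048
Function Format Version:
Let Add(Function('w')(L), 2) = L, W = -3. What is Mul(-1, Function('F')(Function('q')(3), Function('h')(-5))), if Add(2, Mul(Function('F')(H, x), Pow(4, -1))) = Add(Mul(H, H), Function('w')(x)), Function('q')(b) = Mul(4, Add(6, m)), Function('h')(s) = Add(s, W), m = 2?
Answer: -4048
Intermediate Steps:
Function('w')(L) = Add(-2, L)
Function('h')(s) = Add(-3, s) (Function('h')(s) = Add(s, -3) = Add(-3, s))
Function('q')(b) = 32 (Function('q')(b) = Mul(4, Add(6, 2)) = Mul(4, 8) = 32)
Function('F')(H, x) = Add(-16, Mul(4, x), Mul(4, Pow(H, 2))) (Function('F')(H, x) = Add(-8, Mul(4, Add(Mul(H, H), Add(-2, x)))) = Add(-8, Mul(4, Add(Pow(H, 2), Add(-2, x)))) = Add(-8, Mul(4, Add(-2, x, Pow(H, 2)))) = Add(-8, Add(-8, Mul(4, x), Mul(4, Pow(H, 2)))) = Add(-16, Mul(4, x), Mul(4, Pow(H, 2))))
Mul(-1, Function('F')(Function('q')(3), Function('h')(-5))) = Mul(-1, Add(-16, Mul(4, Add(-3, -5)), Mul(4, Pow(32, 2)))) = Mul(-1, Add(-16, Mul(4, -8), Mul(4, 1024))) = Mul(-1, Add(-16, -32, 4096)) = Mul(-1, 4048) = -4048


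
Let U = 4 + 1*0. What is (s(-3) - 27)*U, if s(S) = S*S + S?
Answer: -84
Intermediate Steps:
s(S) = S + S**2 (s(S) = S**2 + S = S + S**2)
U = 4 (U = 4 + 0 = 4)
(s(-3) - 27)*U = (-3*(1 - 3) - 27)*4 = (-3*(-2) - 27)*4 = (6 - 27)*4 = -21*4 = -84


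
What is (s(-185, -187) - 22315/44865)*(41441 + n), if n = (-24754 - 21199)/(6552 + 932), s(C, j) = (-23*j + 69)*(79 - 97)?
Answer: -218873916310949713/67153932 ≈ -3.2593e+9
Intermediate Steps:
s(C, j) = -1242 + 414*j (s(C, j) = (69 - 23*j)*(-18) = -1242 + 414*j)
n = -45953/7484 ≈ -6.1402
(s(-185, -187) - 22315/44865)*(41441 + n) = ((-1242 + 414*(-187)) - 22315/44865)*(41441 - 45953/7484) = ((-1242 - 77418) - 22315*1/44865)*(310098491/7484) = (-78660 - 4463/8973)*(310098491/7484) = -705820643/8973*310098491/7484 = -218873916310949713/67153932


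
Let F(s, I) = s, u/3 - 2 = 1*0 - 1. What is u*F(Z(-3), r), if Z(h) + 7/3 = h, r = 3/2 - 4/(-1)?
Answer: -16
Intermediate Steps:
r = 11/2 (r = 3*(½) - 4*(-1) = 3/2 + 4 = 11/2 ≈ 5.5000)
Z(h) = -7/3 + h
u = 3 (u = 6 + 3*(1*0 - 1) = 6 + 3*(0 - 1) = 6 + 3*(-1) = 6 - 3 = 3)
u*F(Z(-3), r) = 3*(-7/3 - 3) = 3*(-16/3) = -16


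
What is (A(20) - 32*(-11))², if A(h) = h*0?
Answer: 123904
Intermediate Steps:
A(h) = 0
(A(20) - 32*(-11))² = (0 - 32*(-11))² = (0 + 352)² = 352² = 123904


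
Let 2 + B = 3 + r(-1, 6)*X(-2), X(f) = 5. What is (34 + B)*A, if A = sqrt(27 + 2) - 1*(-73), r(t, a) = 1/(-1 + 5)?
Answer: 10585/4 + 145*sqrt(29)/4 ≈ 2841.5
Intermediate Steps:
r(t, a) = 1/4
B = 9/4 (B = -2 + (3 + (1/4)*5) = -2 + (3 + 5/4) = -2 + 17/4 = 9/4 ≈ 2.2500)
A = 73 + sqrt(29) (A = sqrt(29) + 73 = 73 + sqrt(29) ≈ 78.385)
(34 + B)*A = (34 + 9/4)*(73 + sqrt(29)) = 145*(73 + sqrt(29))/4 = 10585/4 + 145*sqrt(29)/4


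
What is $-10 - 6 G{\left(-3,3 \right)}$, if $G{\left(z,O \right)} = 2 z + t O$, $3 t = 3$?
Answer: $8$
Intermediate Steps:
$t = 1$ ($t = \frac{1}{3} \cdot 3 = 1$)
$G{\left(z,O \right)} = O + 2 z$ ($G{\left(z,O \right)} = 2 z + 1 O = 2 z + O = O + 2 z$)
$-10 - 6 G{\left(-3,3 \right)} = -10 - 6 \left(3 + 2 \left(-3\right)\right) = -10 - 6 \left(3 - 6\right) = -10 - -18 = -10 + 18 = 8$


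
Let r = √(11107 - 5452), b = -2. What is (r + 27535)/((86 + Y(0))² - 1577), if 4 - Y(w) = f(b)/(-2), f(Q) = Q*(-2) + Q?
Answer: 27535/6704 + √5655/6704 ≈ 4.1185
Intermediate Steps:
r = √5655 ≈ 75.200
f(Q) = -Q (f(Q) = -2*Q + Q = -Q)
Y(w) = 5 (Y(w) = 4 - (-1*(-2))/(-2) = 4 - 2*(-1)/2 = 4 - 1*(-1) = 4 + 1 = 5)
(r + 27535)/((86 + Y(0))² - 1577) = (√5655 + 27535)/((86 + 5)² - 1577) = (27535 + √5655)/(91² - 1577) = (27535 + √5655)/(8281 - 1577) = (27535 + √5655)/6704 = (27535 + √5655)*(1/6704) = 27535/6704 + √5655/6704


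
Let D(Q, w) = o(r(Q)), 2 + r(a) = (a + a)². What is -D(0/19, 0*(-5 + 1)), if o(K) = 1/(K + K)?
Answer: ¼ ≈ 0.25000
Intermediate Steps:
r(a) = -2 + 4*a² (r(a) = -2 + (a + a)² = -2 + (2*a)² = -2 + 4*a²)
o(K) = 1/(2*K)
D(Q, w) = 1/(2*(-2 + 4*Q²))
-D(0/19, 0*(-5 + 1)) = -1/(4*(-1 + 2*(0/19)²)) = -1/(4*(-1 + 2*(0*(1/19))²)) = -1/(4*(-1 + 2*0²)) = -1/(4*(-1 + 2*0)) = -1/(4*(-1 + 0)) = -1/(4*(-1)) = -(-1)/4 = -1*(-¼) = ¼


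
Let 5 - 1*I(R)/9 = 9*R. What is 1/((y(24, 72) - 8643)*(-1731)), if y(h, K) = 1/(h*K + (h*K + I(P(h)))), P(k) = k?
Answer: 519/7764775550 ≈ 6.6840e-8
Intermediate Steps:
I(R) = 45 - 81*R
y(h, K) = 1/(45 - 81*h + 2*K*h) (y(h, K) = 1/(h*K + (h*K + (45 - 81*h))) = 1/(K*h + (K*h + (45 - 81*h))) = 1/(K*h + (45 - 81*h + K*h)) = 1/(45 - 81*h + 2*K*h))
1/((y(24, 72) - 8643)*(-1731)) = 1/(1/(45 - 81*24 + 2*72*24) - 8643*(-1731)) = -1/1731/(1/(45 - 1944 + 3456) - 8643) = -1/1731/(1/1557 - 8643) = -1/1731/(-13457150/1557) = -1557/13457150*(-1/1731) = 519/7764775550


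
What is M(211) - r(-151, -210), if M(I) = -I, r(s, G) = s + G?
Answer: 150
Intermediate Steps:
r(s, G) = G + s
M(211) - r(-151, -210) = -1*211 - (-210 - 151) = -211 - 1*(-361) = -211 + 361 = 150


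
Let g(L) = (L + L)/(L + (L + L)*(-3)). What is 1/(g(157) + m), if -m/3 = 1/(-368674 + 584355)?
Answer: -1078405/431377 ≈ -2.4999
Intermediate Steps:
m = -3/215681 (m = -3/(-368674 + 584355) = -3/215681 ≈ -1.3909e-5)
g(L) = -⅖ (g(L) = (2*L)/(L + (2*L)*(-3)) = (2*L)/(L - 6*L) = (2*L)/((-5*L)) = (2*L)*(-1/(5*L)) = -⅖)
1/(g(157) + m) = 1/(-⅖ - 3/215681) = 1/(-431377/1078405) = -1078405/431377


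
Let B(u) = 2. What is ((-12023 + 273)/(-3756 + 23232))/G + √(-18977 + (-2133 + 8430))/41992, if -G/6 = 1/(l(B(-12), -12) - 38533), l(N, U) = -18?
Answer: -226487125/58428 + I*√3170/20996 ≈ -3876.3 + 0.0026816*I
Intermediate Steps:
G = 6/38551 (G = -6/(-18 - 38533) = -6/(-38551) = -6*(-1/38551) = 6/38551 ≈ 0.00015564)
((-12023 + 273)/(-3756 + 23232))/G + √(-18977 + (-2133 + 8430))/41992 = ((-12023 + 273)/(-3756 + 23232))/(6/38551) + √(-18977 + (-2133 + 8430))/41992 = -11750/19476*(38551/6) + √(-18977 + 6297)*(1/41992) = -11750*1/19476*(38551/6) + √(-12680)*(1/41992) = -5875/9738*38551/6 + (2*I*√3170)*(1/41992) = -226487125/58428 + I*√3170/20996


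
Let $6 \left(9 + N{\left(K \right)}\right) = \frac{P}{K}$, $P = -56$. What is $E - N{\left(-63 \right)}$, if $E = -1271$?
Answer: $- \frac{34078}{27} \approx -1262.1$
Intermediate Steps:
$N{\left(K \right)} = -9 - \frac{28}{3 K}$ ($N{\left(K \right)} = -9 + \frac{\left(-56\right) \frac{1}{K}}{6} = -9 - \frac{28}{3 K}$)
$E - N{\left(-63 \right)} = -1271 - \left(-9 - \frac{28}{3 \left(-63\right)}\right) = -1271 - \left(-9 - - \frac{4}{27}\right) = -1271 - \left(-9 + \frac{4}{27}\right) = -1271 - - \frac{239}{27} = -1271 + \frac{239}{27} = - \frac{34078}{27}$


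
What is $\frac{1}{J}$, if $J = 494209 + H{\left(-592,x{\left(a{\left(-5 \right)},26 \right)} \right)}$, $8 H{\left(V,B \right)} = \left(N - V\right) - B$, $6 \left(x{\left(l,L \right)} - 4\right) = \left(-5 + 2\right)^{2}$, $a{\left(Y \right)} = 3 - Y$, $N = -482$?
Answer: $\frac{16}{7907553} \approx 2.0234 \cdot 10^{-6}$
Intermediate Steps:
$x{\left(l,L \right)} = \frac{11}{2}$ ($x{\left(l,L \right)} = 4 + \frac{\left(-5 + 2\right)^{2}}{6} = 4 + \frac{\left(-3\right)^{2}}{6} = 4 + \frac{1}{6} \cdot 9 = 4 + \frac{3}{2} = \frac{11}{2}$)
$H{\left(V,B \right)} = - \frac{241}{4} - \frac{B}{8} - \frac{V}{8}$ ($H{\left(V,B \right)} = \frac{\left(-482 - V\right) - B}{8} = \frac{-482 - B - V}{8} = - \frac{241}{4} - \frac{B}{8} - \frac{V}{8}$)
$J = \frac{7907553}{16}$ ($J = 494209 - - \frac{209}{16} = 494209 + \frac{209}{16} = \frac{7907553}{16} \approx 4.9422 \cdot 10^{5}$)
$\frac{1}{J} = \frac{1}{\frac{7907553}{16}} = \frac{16}{7907553}$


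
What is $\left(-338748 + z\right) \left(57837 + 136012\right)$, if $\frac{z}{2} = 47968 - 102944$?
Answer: $-86980046300$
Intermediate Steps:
$z = -109952$ ($z = 2 \left(47968 - 102944\right) = 2 \left(-54976\right) = -109952$)
$\left(-338748 + z\right) \left(57837 + 136012\right) = \left(-338748 - 109952\right) \left(57837 + 136012\right) = \left(-448700\right) 193849 = -86980046300$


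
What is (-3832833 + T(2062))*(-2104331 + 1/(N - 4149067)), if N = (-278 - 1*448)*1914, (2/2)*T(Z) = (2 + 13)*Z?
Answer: 6330229820163567198/791233 ≈ 8.0005e+12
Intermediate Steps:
T(Z) = 15*Z (T(Z) = (2 + 13)*Z = 15*Z)
N = -1389564 (N = (-278 - 448)*1914 = -726*1914 = -1389564)
(-3832833 + T(2062))*(-2104331 + 1/(N - 4149067)) = (-3832833 + 15*2062)*(-2104331 + 1/(-1389564 - 4149067)) = (-3832833 + 30930)*(-2104331 + 1/(-5538631)) = -3801903*(-2104331 - 1/5538631) = -3801903*(-11655112910862/5538631) = 6330229820163567198/791233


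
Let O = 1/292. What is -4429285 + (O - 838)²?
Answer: -317782913215/85264 ≈ -3.7270e+6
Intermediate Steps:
O = 1/292 ≈ 0.0034247
-4429285 + (O - 838)² = -4429285 + (1/292 - 838)² = -4429285 + (-244695/292)² = -4429285 + 59875643025/85264 = -317782913215/85264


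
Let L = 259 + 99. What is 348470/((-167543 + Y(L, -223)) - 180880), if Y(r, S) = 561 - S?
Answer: -348470/347639 ≈ -1.0024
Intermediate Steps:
L = 358
348470/((-167543 + Y(L, -223)) - 180880) = 348470/((-167543 + (561 - 1*(-223))) - 180880) = 348470/((-167543 + (561 + 223)) - 180880) = 348470/((-167543 + 784) - 180880) = 348470/(-166759 - 180880) = 348470/(-347639) = 348470*(-1/347639) = -348470/347639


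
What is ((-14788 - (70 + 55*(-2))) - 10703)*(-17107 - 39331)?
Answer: 1436403538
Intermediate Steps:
((-14788 - (70 + 55*(-2))) - 10703)*(-17107 - 39331) = ((-14788 - (70 - 110)) - 10703)*(-56438) = ((-14788 - 1*(-40)) - 10703)*(-56438) = ((-14788 + 40) - 10703)*(-56438) = (-14748 - 10703)*(-56438) = -25451*(-56438) = 1436403538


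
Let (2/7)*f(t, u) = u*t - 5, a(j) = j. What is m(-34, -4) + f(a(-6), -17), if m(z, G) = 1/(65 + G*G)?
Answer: 55001/162 ≈ 339.51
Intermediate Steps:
f(t, u) = -35/2 + 7*t*u/2 (f(t, u) = 7*(u*t - 5)/2 = 7*(t*u - 5)/2 = 7*(-5 + t*u)/2 = -35/2 + 7*t*u/2)
m(z, G) = 1/(65 + G**2)
m(-34, -4) + f(a(-6), -17) = 1/(65 + (-4)**2) + (-35/2 + (7/2)*(-6)*(-17)) = 1/(65 + 16) + (-35/2 + 357) = 1/81 + 679/2 = 55001/162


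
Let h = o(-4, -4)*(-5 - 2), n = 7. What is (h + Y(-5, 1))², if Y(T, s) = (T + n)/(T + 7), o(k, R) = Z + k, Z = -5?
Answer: 4096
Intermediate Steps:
o(k, R) = -5 + k
Y(T, s) = 1 (Y(T, s) = (T + 7)/(T + 7) = (7 + T)/(7 + T) = 1)
h = 63 (h = (-5 - 4)*(-5 - 2) = -9*(-7) = 63)
(h + Y(-5, 1))² = (63 + 1)² = 64² = 4096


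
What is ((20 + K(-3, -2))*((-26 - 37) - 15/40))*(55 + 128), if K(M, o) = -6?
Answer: -649467/4 ≈ -1.6237e+5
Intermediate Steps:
((20 + K(-3, -2))*((-26 - 37) - 15/40))*(55 + 128) = ((20 - 6)*((-26 - 37) - 15/40))*(55 + 128) = (14*(-63 - 15*1/40))*183 = (14*(-63 - 3/8))*183 = (14*(-507/8))*183 = -3549/4*183 = -649467/4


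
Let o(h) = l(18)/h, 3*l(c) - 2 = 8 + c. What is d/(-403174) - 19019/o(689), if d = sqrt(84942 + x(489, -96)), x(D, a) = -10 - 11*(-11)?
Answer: -5616039/4 - sqrt(85053)/403174 ≈ -1.4040e+6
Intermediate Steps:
x(D, a) = 111 (x(D, a) = -10 + 121 = 111)
l(c) = 10/3 + c/3 (l(c) = 2/3 + (8 + c)/3 = 2/3 + (8/3 + c/3) = 10/3 + c/3)
d = sqrt(85053) (d = sqrt(84942 + 111) = sqrt(85053) ≈ 291.64)
o(h) = 28/(3*h) (o(h) = (10/3 + (1/3)*18)/h = (10/3 + 6)/h = 28/(3*h))
d/(-403174) - 19019/o(689) = sqrt(85053)/(-403174) - 19019/((28/3)/689) = sqrt(85053)*(-1/403174) - 19019/((28/3)*(1/689)) = -sqrt(85053)/403174 - 19019/28/2067 = -sqrt(85053)/403174 - 19019*2067/28 = -sqrt(85053)/403174 - 5616039/4 = -5616039/4 - sqrt(85053)/403174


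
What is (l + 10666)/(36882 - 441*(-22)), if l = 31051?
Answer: 41717/46584 ≈ 0.89552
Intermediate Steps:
(l + 10666)/(36882 - 441*(-22)) = (31051 + 10666)/(36882 - 441*(-22)) = 41717/(36882 + 9702) = 41717/46584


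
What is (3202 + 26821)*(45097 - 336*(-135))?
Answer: 2715790511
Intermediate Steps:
(3202 + 26821)*(45097 - 336*(-135)) = 30023*(45097 + 45360) = 30023*90457 = 2715790511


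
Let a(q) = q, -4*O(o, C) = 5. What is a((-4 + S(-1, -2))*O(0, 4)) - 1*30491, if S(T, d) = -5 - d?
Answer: -121929/4 ≈ -30482.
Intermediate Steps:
O(o, C) = -5/4 (O(o, C) = -¼*5 = -5/4)
a((-4 + S(-1, -2))*O(0, 4)) - 1*30491 = (-4 + (-5 - 1*(-2)))*(-5/4) - 1*30491 = (-4 + (-5 + 2))*(-5/4) - 30491 = (-4 - 3)*(-5/4) - 30491 = -7*(-5/4) - 30491 = 35/4 - 30491 = -121929/4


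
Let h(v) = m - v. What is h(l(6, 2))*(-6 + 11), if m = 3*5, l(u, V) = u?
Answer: 45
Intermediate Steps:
m = 15
h(v) = 15 - v
h(l(6, 2))*(-6 + 11) = (15 - 1*6)*(-6 + 11) = (15 - 6)*5 = 9*5 = 45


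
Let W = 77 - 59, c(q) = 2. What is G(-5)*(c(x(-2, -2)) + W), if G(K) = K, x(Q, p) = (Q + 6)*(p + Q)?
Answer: -100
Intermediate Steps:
x(Q, p) = (6 + Q)*(Q + p)
W = 18
G(-5)*(c(x(-2, -2)) + W) = -5*(2 + 18) = -5*20 = -100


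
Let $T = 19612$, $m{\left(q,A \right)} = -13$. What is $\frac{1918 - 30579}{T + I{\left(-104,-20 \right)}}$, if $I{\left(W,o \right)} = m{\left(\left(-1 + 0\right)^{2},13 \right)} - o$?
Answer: $- \frac{28661}{19619} \approx -1.4609$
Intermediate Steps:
$I{\left(W,o \right)} = -13 - o$
$\frac{1918 - 30579}{T + I{\left(-104,-20 \right)}} = \frac{1918 - 30579}{19612 - -7} = - \frac{28661}{19612 + \left(-13 + 20\right)} = - \frac{28661}{19612 + 7} = - \frac{28661}{19619}$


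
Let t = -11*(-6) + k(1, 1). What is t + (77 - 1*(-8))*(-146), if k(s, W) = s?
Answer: -12343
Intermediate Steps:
t = 67 (t = -11*(-6) + 1 = 66 + 1 = 67)
t + (77 - 1*(-8))*(-146) = 67 + (77 - 1*(-8))*(-146) = 67 + (77 + 8)*(-146) = 67 + 85*(-146) = 67 - 12410 = -12343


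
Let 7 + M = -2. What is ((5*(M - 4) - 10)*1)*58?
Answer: -4350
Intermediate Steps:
M = -9 (M = -7 - 2 = -9)
((5*(M - 4) - 10)*1)*58 = ((5*(-9 - 4) - 10)*1)*58 = ((5*(-13) - 10)*1)*58 = ((-65 - 10)*1)*58 = -75*1*58 = -75*58 = -4350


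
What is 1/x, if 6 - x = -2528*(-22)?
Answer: -1/55610 ≈ -1.7982e-5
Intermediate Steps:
x = -55610 (x = 6 - (-2528)*(-22) = 6 - 1*55616 = 6 - 55616 = -55610)
1/x = 1/(-55610) = -1/55610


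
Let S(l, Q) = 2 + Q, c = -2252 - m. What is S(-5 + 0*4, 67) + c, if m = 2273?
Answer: -4456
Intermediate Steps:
c = -4525 (c = -2252 - 1*2273 = -2252 - 2273 = -4525)
S(-5 + 0*4, 67) + c = (2 + 67) - 4525 = 69 - 4525 = -4456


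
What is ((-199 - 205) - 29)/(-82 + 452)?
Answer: -433/370 ≈ -1.1703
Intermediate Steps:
((-199 - 205) - 29)/(-82 + 452) = (-404 - 29)/370 = -433*1/370 = -433/370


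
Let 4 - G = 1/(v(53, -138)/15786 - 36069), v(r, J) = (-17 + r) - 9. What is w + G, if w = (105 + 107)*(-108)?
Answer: -1448262904762/63265023 ≈ -22892.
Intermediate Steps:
v(r, J) = -26 + r
w = -22896 (w = 212*(-108) = -22896)
G = 253061846/63265023 (G = 4 - 1/((-26 + 53)/15786 - 36069) = 4 - 1/(27*(1/15786) - 36069) = 4 - 1/(3/1754 - 36069) = 4 - 1/(-63265023/1754) = 4 - 1*(-1754/63265023) = 4 + 1754/63265023 = 253061846/63265023 ≈ 4.0000)
w + G = -22896 + 253061846/63265023 = -1448262904762/63265023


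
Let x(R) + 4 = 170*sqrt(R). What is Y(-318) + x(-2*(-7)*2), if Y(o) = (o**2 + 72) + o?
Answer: 100874 + 340*sqrt(7) ≈ 1.0177e+5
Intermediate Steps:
Y(o) = 72 + o + o**2 (Y(o) = (72 + o**2) + o = 72 + o + o**2)
x(R) = -4 + 170*sqrt(R)
Y(-318) + x(-2*(-7)*2) = (72 - 318 + (-318)**2) + (-4 + 170*sqrt(-2*(-7)*2)) = (72 - 318 + 101124) + (-4 + 170*sqrt(14*2)) = 100878 + (-4 + 170*sqrt(28)) = 100878 + (-4 + 170*(2*sqrt(7))) = 100878 + (-4 + 340*sqrt(7)) = 100874 + 340*sqrt(7)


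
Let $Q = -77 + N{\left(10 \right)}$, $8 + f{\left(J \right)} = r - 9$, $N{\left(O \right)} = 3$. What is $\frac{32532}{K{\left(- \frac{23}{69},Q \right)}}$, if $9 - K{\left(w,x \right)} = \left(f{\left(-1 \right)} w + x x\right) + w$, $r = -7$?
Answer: $- \frac{24399}{4106} \approx -5.9423$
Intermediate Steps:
$f{\left(J \right)} = -24$ ($f{\left(J \right)} = -8 - 16 = -24$)
$Q = -74$ ($Q = -77 + 3 = -74$)
$K{\left(w,x \right)} = 9 - x^{2} + 23 w$ ($K{\left(w,x \right)} = 9 - \left(\left(- 24 w + x x\right) + w\right) = 9 - \left(\left(- 24 w + x^{2}\right) + w\right) = 9 - \left(\left(x^{2} - 24 w\right) + w\right) = 9 - \left(x^{2} - 23 w\right) = 9 + \left(- x^{2} + 23 w\right) = 9 - x^{2} + 23 w$)
$\frac{32532}{K{\left(- \frac{23}{69},Q \right)}} = \frac{32532}{9 - \left(-74\right)^{2} + 23 \left(- \frac{23}{69}\right)} = \frac{32532}{9 - 5476 + 23 \left(\left(-23\right) \frac{1}{69}\right)} = \frac{32532}{9 - 5476 + 23 \left(- \frac{1}{3}\right)} = \frac{32532}{9 - 5476 - \frac{23}{3}} = \frac{32532}{- \frac{16424}{3}} = 32532 \left(- \frac{3}{16424}\right) = - \frac{24399}{4106}$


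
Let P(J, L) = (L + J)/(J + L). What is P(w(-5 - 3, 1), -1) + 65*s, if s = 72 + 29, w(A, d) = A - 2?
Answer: 6566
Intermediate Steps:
w(A, d) = -2 + A
s = 101
P(J, L) = 1 (P(J, L) = (J + L)/(J + L) = 1)
P(w(-5 - 3, 1), -1) + 65*s = 1 + 65*101 = 1 + 6565 = 6566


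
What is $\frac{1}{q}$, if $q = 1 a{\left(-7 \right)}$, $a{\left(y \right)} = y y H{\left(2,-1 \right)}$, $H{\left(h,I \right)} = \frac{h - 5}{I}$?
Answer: $\frac{1}{147} \approx 0.0068027$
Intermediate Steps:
$H{\left(h,I \right)} = \frac{-5 + h}{I}$ ($H{\left(h,I \right)} = \frac{h - 5}{I} = \frac{-5 + h}{I}$)
$a{\left(y \right)} = 3 y^{2}$ ($a{\left(y \right)} = y y \frac{-5 + 2}{-1} = y^{2} \left(\left(-1\right) \left(-3\right)\right) = y^{2} \cdot 3 = 3 y^{2}$)
$q = 147$ ($q = 1 \cdot 3 \left(-7\right)^{2} = 1 \cdot 3 \cdot 49 = 1 \cdot 147 = 147$)
$\frac{1}{q} = \frac{1}{147}$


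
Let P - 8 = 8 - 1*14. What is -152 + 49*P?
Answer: -54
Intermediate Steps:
P = 2 (P = 8 + (8 - 1*14) = 8 + (8 - 14) = 8 - 6 = 2)
-152 + 49*P = -152 + 49*2 = -152 + 98 = -54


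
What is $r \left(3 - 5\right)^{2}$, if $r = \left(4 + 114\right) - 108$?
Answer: $40$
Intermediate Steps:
$r = 10$ ($r = 118 - 108 = 10$)
$r \left(3 - 5\right)^{2} = 10 \left(3 - 5\right)^{2} = 10 \left(-2\right)^{2} = 10 \cdot 4 = 40$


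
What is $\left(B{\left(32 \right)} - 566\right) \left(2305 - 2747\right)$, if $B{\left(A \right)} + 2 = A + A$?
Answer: $222768$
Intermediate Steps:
$B{\left(A \right)} = -2 + 2 A$ ($B{\left(A \right)} = -2 + \left(A + A\right) = -2 + 2 A$)
$\left(B{\left(32 \right)} - 566\right) \left(2305 - 2747\right) = \left(\left(-2 + 2 \cdot 32\right) - 566\right) \left(2305 - 2747\right) = \left(\left(-2 + 64\right) - 566\right) \left(-442\right) = \left(62 - 566\right) \left(-442\right) = \left(-504\right) \left(-442\right) = 222768$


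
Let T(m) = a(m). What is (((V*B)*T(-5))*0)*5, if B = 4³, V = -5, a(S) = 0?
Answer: 0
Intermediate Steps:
T(m) = 0
B = 64
(((V*B)*T(-5))*0)*5 = ((-5*64*0)*0)*5 = (-320*0*0)*5 = (0*0)*5 = 0*5 = 0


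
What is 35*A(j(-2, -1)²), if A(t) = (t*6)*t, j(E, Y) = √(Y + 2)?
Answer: 210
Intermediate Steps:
j(E, Y) = √(2 + Y)
A(t) = 6*t² (A(t) = (6*t)*t = 6*t²)
35*A(j(-2, -1)²) = 35*(6*((√(2 - 1))²)²) = 35*(6*((√1)²)²) = 35*(6*(1²)²) = 35*(6*1²) = 35*(6*1) = 35*6 = 210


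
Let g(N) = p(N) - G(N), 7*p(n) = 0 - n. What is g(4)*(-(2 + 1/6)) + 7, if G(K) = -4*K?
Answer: -185/7 ≈ -26.429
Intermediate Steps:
p(n) = -n/7 (p(n) = (0 - n)/7 = (-n)/7 = -n/7)
g(N) = 27*N/7 (g(N) = -N/7 - (-4)*N = -N/7 + 4*N = 27*N/7)
g(4)*(-(2 + 1/6)) + 7 = ((27/7)*4)*(-(2 + 1/6)) + 7 = 108*(-(2 + ⅙))/7 + 7 = 108*(-1*13/6)/7 + 7 = (108/7)*(-13/6) + 7 = -234/7 + 7 = -185/7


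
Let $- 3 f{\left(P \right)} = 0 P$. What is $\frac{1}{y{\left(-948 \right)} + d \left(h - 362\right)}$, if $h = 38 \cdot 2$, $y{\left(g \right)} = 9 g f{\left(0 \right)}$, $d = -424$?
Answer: $\frac{1}{121264} \approx 8.2465 \cdot 10^{-6}$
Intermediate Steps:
$f{\left(P \right)} = 0$ ($f{\left(P \right)} = - \frac{0 P}{3} = \left(- \frac{1}{3}\right) 0 = 0$)
$y{\left(g \right)} = 0$ ($y{\left(g \right)} = 9 g 0 = 0$)
$h = 76$
$\frac{1}{y{\left(-948 \right)} + d \left(h - 362\right)} = \frac{1}{0 - 424 \left(76 - 362\right)} = \frac{1}{0 - -121264} = \frac{1}{0 + 121264} = \frac{1}{121264}$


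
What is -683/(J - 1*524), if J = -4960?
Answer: 683/5484 ≈ 0.12454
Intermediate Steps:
-683/(J - 1*524) = -683/(-4960 - 1*524) = -683/(-4960 - 524) = -683/(-5484) = -683*(-1/5484) = 683/5484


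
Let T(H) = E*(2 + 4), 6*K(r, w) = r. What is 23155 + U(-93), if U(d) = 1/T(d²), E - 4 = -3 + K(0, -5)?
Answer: 138931/6 ≈ 23155.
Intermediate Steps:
K(r, w) = r/6
E = 1 (E = 4 + (-3 + (⅙)*0) = 4 + (-3 + 0) = 4 - 3 = 1)
T(H) = 6 (T(H) = 1*(2 + 4) = 1*6 = 6)
U(d) = ⅙ (U(d) = 1/6 = ⅙)
23155 + U(-93) = 23155 + ⅙ = 138931/6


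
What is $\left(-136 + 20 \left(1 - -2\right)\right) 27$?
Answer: $-2052$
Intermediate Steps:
$\left(-136 + 20 \left(1 - -2\right)\right) 27 = \left(-136 + 20 \left(1 + 2\right)\right) 27 = \left(-136 + 20 \cdot 3\right) 27 = \left(-136 + 60\right) 27 = \left(-76\right) 27 = -2052$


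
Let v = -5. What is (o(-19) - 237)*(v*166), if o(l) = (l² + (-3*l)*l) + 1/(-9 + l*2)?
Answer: 37411420/47 ≈ 7.9599e+5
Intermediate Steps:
o(l) = 1/(-9 + 2*l) - 2*l² (o(l) = (l² - 3*l²) + 1/(-9 + 2*l) = -2*l² + 1/(-9 + 2*l) = 1/(-9 + 2*l) - 2*l²)
(o(-19) - 237)*(v*166) = ((1 - 4*(-19)³ + 18*(-19)²)/(-9 + 2*(-19)) - 237)*(-5*166) = ((1 - 4*(-6859) + 18*361)/(-9 - 38) - 237)*(-830) = ((1 + 27436 + 6498)/(-47) - 237)*(-830) = (-1/47*33935 - 237)*(-830) = (-33935/47 - 237)*(-830) = -45074/47*(-830) = 37411420/47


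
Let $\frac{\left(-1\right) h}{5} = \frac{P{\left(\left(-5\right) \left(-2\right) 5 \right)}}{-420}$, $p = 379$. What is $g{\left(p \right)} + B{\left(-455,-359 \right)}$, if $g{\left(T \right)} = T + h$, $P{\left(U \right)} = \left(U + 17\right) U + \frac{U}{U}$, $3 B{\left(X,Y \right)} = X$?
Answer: $\frac{22447}{84} \approx 267.23$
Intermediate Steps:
$B{\left(X,Y \right)} = \frac{X}{3}$
$P{\left(U \right)} = 1 + U \left(17 + U\right)$ ($P{\left(U \right)} = \left(17 + U\right) U + 1 = U \left(17 + U\right) + 1 = 1 + U \left(17 + U\right)$)
$h = \frac{1117}{28}$ ($h = - 5 \frac{1 + \left(\left(-5\right) \left(-2\right) 5\right)^{2} + 17 \left(-5\right) \left(-2\right) 5}{-420} = - 5 \left(1 + \left(10 \cdot 5\right)^{2} + 17 \cdot 10 \cdot 5\right) \left(- \frac{1}{420}\right) = - 5 \left(1 + 50^{2} + 17 \cdot 50\right) \left(- \frac{1}{420}\right) = - 5 \left(1 + 2500 + 850\right) \left(- \frac{1}{420}\right) = - 5 \cdot 3351 \left(- \frac{1}{420}\right) = \left(-5\right) \left(- \frac{1117}{140}\right) = \frac{1117}{28} \approx 39.893$)
$g{\left(T \right)} = \frac{1117}{28} + T$ ($g{\left(T \right)} = T + \frac{1117}{28} = \frac{1117}{28} + T$)
$g{\left(p \right)} + B{\left(-455,-359 \right)} = \left(\frac{1117}{28} + 379\right) + \frac{1}{3} \left(-455\right) = \frac{11729}{28} - \frac{455}{3} = \frac{22447}{84}$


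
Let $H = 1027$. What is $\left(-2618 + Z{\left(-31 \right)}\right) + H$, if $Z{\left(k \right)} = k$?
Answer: $-1622$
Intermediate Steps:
$\left(-2618 + Z{\left(-31 \right)}\right) + H = \left(-2618 - 31\right) + 1027 = -2649 + 1027 = -1622$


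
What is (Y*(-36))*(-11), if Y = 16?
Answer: 6336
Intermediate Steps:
(Y*(-36))*(-11) = (16*(-36))*(-11) = -576*(-11) = 6336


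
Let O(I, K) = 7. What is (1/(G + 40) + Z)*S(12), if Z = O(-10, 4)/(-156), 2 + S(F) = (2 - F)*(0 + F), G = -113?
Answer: 40687/5694 ≈ 7.1456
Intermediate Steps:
S(F) = -2 + F*(2 - F) (S(F) = -2 + (2 - F)*(0 + F) = -2 + (2 - F)*F = -2 + F*(2 - F))
Z = -7/156 (Z = 7/(-156) = 7*(-1/156) = -7/156 ≈ -0.044872)
(1/(G + 40) + Z)*S(12) = (1/(-113 + 40) - 7/156)*(-2 - 1*12² + 2*12) = (1/(-73) - 7/156)*(-2 - 1*144 + 24) = (-1/73 - 7/156)*(-2 - 144 + 24) = -667/11388*(-122) = 40687/5694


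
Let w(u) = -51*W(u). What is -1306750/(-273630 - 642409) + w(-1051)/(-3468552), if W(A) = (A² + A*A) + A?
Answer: 35897634818113/1059109635176 ≈ 33.894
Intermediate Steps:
W(A) = A + 2*A² (W(A) = (A² + A²) + A = 2*A² + A = A + 2*A²)
w(u) = -51*u*(1 + 2*u)
-1306750/(-273630 - 642409) + w(-1051)/(-3468552) = -1306750/(-273630 - 642409) - 51*(-1051)*(1 + 2*(-1051))/(-3468552) = -1306750/(-916039) - 51*(-1051)*(1 - 2102)*(-1/3468552) = -1306750*(-1/916039) - 51*(-1051)*(-2101)*(-1/3468552) = 1306750/916039 - 112615701*(-1/3468552) = 1306750/916039 + 37538567/1156184 = 35897634818113/1059109635176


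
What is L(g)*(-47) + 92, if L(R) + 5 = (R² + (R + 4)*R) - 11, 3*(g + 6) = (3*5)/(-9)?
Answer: -159022/81 ≈ -1963.2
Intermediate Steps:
g = -59/9 (g = -6 + ((3*5)/(-9))/3 = -6 + (15*(-⅑))/3 = -6 + (⅓)*(-5/3) = -6 - 5/9 = -59/9 ≈ -6.5556)
L(R) = -16 + R² + R*(4 + R) (L(R) = -5 + ((R² + (R + 4)*R) - 11) = -5 + ((R² + (4 + R)*R) - 11) = -5 + ((R² + R*(4 + R)) - 11) = -5 + (-11 + R² + R*(4 + R)) = -16 + R² + R*(4 + R))
L(g)*(-47) + 92 = (-16 + 2*(-59/9)² + 4*(-59/9))*(-47) + 92 = (-16 + 2*(3481/81) - 236/9)*(-47) + 92 = (-16 + 6962/81 - 236/9)*(-47) + 92 = (3542/81)*(-47) + 92 = -166474/81 + 92 = -159022/81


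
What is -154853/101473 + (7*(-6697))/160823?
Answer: -1744757458/959952487 ≈ -1.8175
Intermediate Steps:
-154853/101473 + (7*(-6697))/160823 = -154853*1/101473 - 46879*1/160823 = -9109/5969 - 46879/160823 = -1744757458/959952487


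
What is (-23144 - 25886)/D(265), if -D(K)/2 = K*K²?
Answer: 4903/3721925 ≈ 0.0013173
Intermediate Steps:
D(K) = -2*K³ (D(K) = -2*K*K² = -2*K³)
(-23144 - 25886)/D(265) = (-23144 - 25886)/((-2*265³)) = -49030/((-2*18609625)) = -49030/(-37219250) = -49030*(-1/37219250) = 4903/3721925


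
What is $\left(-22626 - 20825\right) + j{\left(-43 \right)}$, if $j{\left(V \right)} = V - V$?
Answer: $-43451$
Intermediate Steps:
$j{\left(V \right)} = 0$
$\left(-22626 - 20825\right) + j{\left(-43 \right)} = \left(-22626 - 20825\right) + 0 = -43451 + 0 = -43451$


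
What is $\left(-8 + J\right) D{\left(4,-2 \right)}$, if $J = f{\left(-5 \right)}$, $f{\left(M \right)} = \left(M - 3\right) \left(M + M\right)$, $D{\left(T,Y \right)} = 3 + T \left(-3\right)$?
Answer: $-648$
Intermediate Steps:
$D{\left(T,Y \right)} = 3 - 3 T$
$f{\left(M \right)} = 2 M \left(-3 + M\right)$ ($f{\left(M \right)} = \left(-3 + M\right) 2 M = 2 M \left(-3 + M\right)$)
$J = 80$ ($J = 2 \left(-5\right) \left(-3 - 5\right) = 2 \left(-5\right) \left(-8\right) = 80$)
$\left(-8 + J\right) D{\left(4,-2 \right)} = \left(-8 + 80\right) \left(3 - 12\right) = 72 \left(3 - 12\right) = 72 \left(-9\right) = -648$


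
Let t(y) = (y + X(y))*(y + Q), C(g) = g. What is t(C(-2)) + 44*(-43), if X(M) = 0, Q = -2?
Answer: -1884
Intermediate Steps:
t(y) = y*(-2 + y) (t(y) = (y + 0)*(y - 2) = y*(-2 + y))
t(C(-2)) + 44*(-43) = -2*(-2 - 2) + 44*(-43) = -2*(-4) - 1892 = 8 - 1892 = -1884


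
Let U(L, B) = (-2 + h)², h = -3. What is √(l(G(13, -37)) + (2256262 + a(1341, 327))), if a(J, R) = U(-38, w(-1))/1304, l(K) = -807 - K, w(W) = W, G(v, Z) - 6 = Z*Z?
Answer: √958218432470/652 ≈ 1501.4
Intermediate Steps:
G(v, Z) = 6 + Z² (G(v, Z) = 6 + Z*Z = 6 + Z²)
U(L, B) = 25 (U(L, B) = (-2 - 3)² = (-5)² = 25)
a(J, R) = 25/1304
√(l(G(13, -37)) + (2256262 + a(1341, 327))) = √((-807 - (6 + (-37)²)) + (2256262 + 25/1304)) = √((-807 - (6 + 1369)) + 2942165673/1304) = √((-807 - 1*1375) + 2942165673/1304) = √((-807 - 1375) + 2942165673/1304) = √(-2182 + 2942165673/1304) = √(2939320345/1304) = √958218432470/652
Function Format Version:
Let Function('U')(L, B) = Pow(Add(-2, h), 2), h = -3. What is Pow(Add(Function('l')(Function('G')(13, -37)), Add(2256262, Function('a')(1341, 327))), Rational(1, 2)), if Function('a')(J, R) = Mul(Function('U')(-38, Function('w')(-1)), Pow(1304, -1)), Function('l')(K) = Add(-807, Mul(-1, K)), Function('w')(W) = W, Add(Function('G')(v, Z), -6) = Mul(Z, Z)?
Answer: Mul(Rational(1, 652), Pow(958218432470, Rational(1, 2))) ≈ 1501.4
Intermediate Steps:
Function('G')(v, Z) = Add(6, Pow(Z, 2)) (Function('G')(v, Z) = Add(6, Mul(Z, Z)) = Add(6, Pow(Z, 2)))
Function('U')(L, B) = 25 (Function('U')(L, B) = Pow(Add(-2, -3), 2) = Pow(-5, 2) = 25)
Function('a')(J, R) = Rational(25, 1304) (Function('a')(J, R) = Mul(25, Pow(1304, -1)) = Mul(25, Rational(1, 1304)) = Rational(25, 1304))
Pow(Add(Function('l')(Function('G')(13, -37)), Add(2256262, Function('a')(1341, 327))), Rational(1, 2)) = Pow(Add(Add(-807, Mul(-1, Add(6, Pow(-37, 2)))), Add(2256262, Rational(25, 1304))), Rational(1, 2)) = Pow(Add(Add(-807, Mul(-1, Add(6, 1369))), Rational(2942165673, 1304)), Rational(1, 2)) = Pow(Add(Add(-807, Mul(-1, 1375)), Rational(2942165673, 1304)), Rational(1, 2)) = Pow(Add(Add(-807, -1375), Rational(2942165673, 1304)), Rational(1, 2)) = Pow(Add(-2182, Rational(2942165673, 1304)), Rational(1, 2)) = Pow(Rational(2939320345, 1304), Rational(1, 2)) = Mul(Rational(1, 652), Pow(958218432470, Rational(1, 2)))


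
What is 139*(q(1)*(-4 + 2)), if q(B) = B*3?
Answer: -834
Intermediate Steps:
q(B) = 3*B
139*(q(1)*(-4 + 2)) = 139*((3*1)*(-4 + 2)) = 139*(3*(-2)) = 139*(-6) = -834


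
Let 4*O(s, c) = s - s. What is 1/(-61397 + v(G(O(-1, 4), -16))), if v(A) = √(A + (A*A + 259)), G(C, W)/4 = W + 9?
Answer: -8771/538512942 - √1015/3769590594 ≈ -1.6296e-5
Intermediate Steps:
O(s, c) = 0 (O(s, c) = (s - s)/4 = (¼)*0 = 0)
G(C, W) = 36 + 4*W (G(C, W) = 4*(W + 9) = 4*(9 + W) = 36 + 4*W)
v(A) = √(259 + A + A²) (v(A) = √(A + (A² + 259)) = √(A + (259 + A²)) = √(259 + A + A²))
1/(-61397 + v(G(O(-1, 4), -16))) = 1/(-61397 + √(259 + (36 + 4*(-16)) + (36 + 4*(-16))²)) = 1/(-61397 + √(259 + (36 - 64) + (36 - 64)²)) = 1/(-61397 + √(259 - 28 + (-28)²)) = 1/(-61397 + √(259 - 28 + 784)) = 1/(-61397 + √1015)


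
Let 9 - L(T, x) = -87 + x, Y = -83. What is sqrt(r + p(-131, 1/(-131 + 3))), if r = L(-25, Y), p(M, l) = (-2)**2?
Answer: sqrt(183) ≈ 13.528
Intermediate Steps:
p(M, l) = 4
L(T, x) = 96 - x (L(T, x) = 9 - (-87 + x) = 9 + (87 - x) = 96 - x)
r = 179 (r = 96 - 1*(-83) = 96 + 83 = 179)
sqrt(r + p(-131, 1/(-131 + 3))) = sqrt(179 + 4) = sqrt(183)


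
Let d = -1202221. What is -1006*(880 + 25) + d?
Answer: -2112651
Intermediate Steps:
-1006*(880 + 25) + d = -1006*(880 + 25) - 1202221 = -1006*905 - 1202221 = -910430 - 1202221 = -2112651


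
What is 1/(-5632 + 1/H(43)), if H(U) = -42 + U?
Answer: -1/5631 ≈ -0.00017759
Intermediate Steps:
1/(-5632 + 1/H(43)) = 1/(-5632 + 1/(-42 + 43)) = 1/(-5632 + 1/1) = 1/(-5632 + 1) = 1/(-5631) = -1/5631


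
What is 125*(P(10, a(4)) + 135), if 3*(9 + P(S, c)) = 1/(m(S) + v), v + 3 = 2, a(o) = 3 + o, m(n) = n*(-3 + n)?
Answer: 3260375/207 ≈ 15751.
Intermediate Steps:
v = -1 (v = -3 + 2 = -1)
P(S, c) = -9 + 1/(3*(-1 + S*(-3 + S))) (P(S, c) = -9 + 1/(3*(S*(-3 + S) - 1)) = -9 + 1/(3*(-1 + S*(-3 + S))))
125*(P(10, a(4)) + 135) = 125*((28 - 27*10*(-3 + 10))/(3*(-1 + 10*(-3 + 10))) + 135) = 125*((28 - 27*10*7)/(3*(-1 + 10*7)) + 135) = 125*((28 - 1890)/(3*(-1 + 70)) + 135) = 125*((1/3)*(-1862)/69 + 135) = 125*((1/3)*(1/69)*(-1862) + 135) = 125*(-1862/207 + 135) = 125*(26083/207) = 3260375/207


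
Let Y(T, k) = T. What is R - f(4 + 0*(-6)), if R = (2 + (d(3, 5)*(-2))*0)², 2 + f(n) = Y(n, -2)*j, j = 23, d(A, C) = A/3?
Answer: -86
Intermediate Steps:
d(A, C) = A/3 (d(A, C) = A*(⅓) = A/3)
f(n) = -2 + 23*n (f(n) = -2 + n*23 = -2 + 23*n)
R = 4 (R = (2 + (((⅓)*3)*(-2))*0)² = (2 + (1*(-2))*0)² = (2 - 2*0)² = (2 + 0)² = 2² = 4)
R - f(4 + 0*(-6)) = 4 - (-2 + 23*(4 + 0*(-6))) = 4 - (-2 + 23*(4 + 0)) = 4 - (-2 + 23*4) = 4 - (-2 + 92) = 4 - 1*90 = 4 - 90 = -86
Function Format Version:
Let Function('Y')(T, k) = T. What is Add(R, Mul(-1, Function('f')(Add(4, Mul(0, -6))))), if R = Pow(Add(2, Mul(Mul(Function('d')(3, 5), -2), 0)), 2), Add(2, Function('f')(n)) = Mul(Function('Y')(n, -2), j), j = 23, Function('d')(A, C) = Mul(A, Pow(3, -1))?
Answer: -86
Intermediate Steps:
Function('d')(A, C) = Mul(Rational(1, 3), A) (Function('d')(A, C) = Mul(A, Rational(1, 3)) = Mul(Rational(1, 3), A))
Function('f')(n) = Add(-2, Mul(23, n)) (Function('f')(n) = Add(-2, Mul(n, 23)) = Add(-2, Mul(23, n)))
R = 4 (R = Pow(Add(2, Mul(Mul(Mul(Rational(1, 3), 3), -2), 0)), 2) = Pow(Add(2, Mul(Mul(1, -2), 0)), 2) = Pow(Add(2, Mul(-2, 0)), 2) = Pow(Add(2, 0), 2) = Pow(2, 2) = 4)
Add(R, Mul(-1, Function('f')(Add(4, Mul(0, -6))))) = Add(4, Mul(-1, Add(-2, Mul(23, Add(4, Mul(0, -6)))))) = Add(4, Mul(-1, Add(-2, Mul(23, Add(4, 0))))) = Add(4, Mul(-1, Add(-2, Mul(23, 4)))) = Add(4, Mul(-1, Add(-2, 92))) = Add(4, Mul(-1, 90)) = Add(4, -90) = -86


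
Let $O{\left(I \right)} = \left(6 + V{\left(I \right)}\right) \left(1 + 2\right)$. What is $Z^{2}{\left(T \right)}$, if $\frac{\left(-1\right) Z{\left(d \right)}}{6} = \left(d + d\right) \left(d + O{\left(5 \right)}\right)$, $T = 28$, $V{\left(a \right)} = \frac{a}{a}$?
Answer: $271063296$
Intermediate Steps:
$V{\left(a \right)} = 1$
$O{\left(I \right)} = 21$ ($O{\left(I \right)} = \left(6 + 1\right) \left(1 + 2\right) = 7 \cdot 3 = 21$)
$Z{\left(d \right)} = - 12 d \left(21 + d\right)$ ($Z{\left(d \right)} = - 6 \left(d + d\right) \left(d + 21\right) = - 6 \cdot 2 d \left(21 + d\right) = - 12 d \left(21 + d\right)$)
$Z^{2}{\left(T \right)} = \left(\left(-12\right) 28 \left(21 + 28\right)\right)^{2} = \left(\left(-12\right) 28 \cdot 49\right)^{2} = \left(-16464\right)^{2} = 271063296$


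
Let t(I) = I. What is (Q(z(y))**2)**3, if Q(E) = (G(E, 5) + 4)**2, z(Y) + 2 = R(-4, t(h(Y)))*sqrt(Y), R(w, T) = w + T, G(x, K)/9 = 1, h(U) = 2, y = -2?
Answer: 23298085122481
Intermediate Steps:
G(x, K) = 9 (G(x, K) = 9*1 = 9)
R(w, T) = T + w
z(Y) = -2 - 2*sqrt(Y) (z(Y) = -2 + (2 - 4)*sqrt(Y) = -2 - 2*sqrt(Y))
Q(E) = 169 (Q(E) = (9 + 4)**2 = 13**2 = 169)
(Q(z(y))**2)**3 = (169**2)**3 = 28561**3 = 23298085122481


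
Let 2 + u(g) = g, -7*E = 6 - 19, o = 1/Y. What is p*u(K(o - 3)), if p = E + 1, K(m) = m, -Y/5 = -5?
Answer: -496/35 ≈ -14.171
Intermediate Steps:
Y = 25 (Y = -5*(-5) = 25)
o = 1/25 ≈ 0.040000
E = 13/7 (E = -(6 - 19)/7 = -1/7*(-13) = 13/7 ≈ 1.8571)
p = 20/7 (p = 13/7 + 1 = 20/7 ≈ 2.8571)
u(g) = -2 + g
p*u(K(o - 3)) = 20*(-2 + (1/25 - 3))/7 = 20*(-2 - 74/25)/7 = (20/7)*(-124/25) = -496/35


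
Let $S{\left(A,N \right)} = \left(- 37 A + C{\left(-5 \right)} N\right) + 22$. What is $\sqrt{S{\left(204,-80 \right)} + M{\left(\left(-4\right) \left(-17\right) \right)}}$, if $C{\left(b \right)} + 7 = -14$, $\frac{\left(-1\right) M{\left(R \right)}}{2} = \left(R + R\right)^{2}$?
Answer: $i \sqrt{42838} \approx 206.97 i$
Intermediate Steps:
$M{\left(R \right)} = - 8 R^{2}$ ($M{\left(R \right)} = - 2 \left(R + R\right)^{2} = - 2 \left(2 R\right)^{2} = - 2 \cdot 4 R^{2} = - 8 R^{2}$)
$C{\left(b \right)} = -21$ ($C{\left(b \right)} = -7 - 14 = -21$)
$S{\left(A,N \right)} = 22 - 37 A - 21 N$ ($S{\left(A,N \right)} = \left(- 37 A - 21 N\right) + 22 = 22 - 37 A - 21 N$)
$\sqrt{S{\left(204,-80 \right)} + M{\left(\left(-4\right) \left(-17\right) \right)}} = \sqrt{\left(22 - 7548 - -1680\right) - 8 \left(\left(-4\right) \left(-17\right)\right)^{2}} = \sqrt{\left(22 - 7548 + 1680\right) - 8 \cdot 68^{2}} = \sqrt{-5846 - 36992} = \sqrt{-42838} = i \sqrt{42838}$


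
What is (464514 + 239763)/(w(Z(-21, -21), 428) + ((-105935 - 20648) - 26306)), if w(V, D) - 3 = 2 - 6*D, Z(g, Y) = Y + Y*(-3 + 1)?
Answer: -704277/155452 ≈ -4.5305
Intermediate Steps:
Z(g, Y) = -Y (Z(g, Y) = Y + Y*(-2) = Y - 2*Y = -Y)
w(V, D) = 5 - 6*D (w(V, D) = 3 + (2 - 6*D) = 5 - 6*D)
(464514 + 239763)/(w(Z(-21, -21), 428) + ((-105935 - 20648) - 26306)) = (464514 + 239763)/((5 - 6*428) + ((-105935 - 20648) - 26306)) = 704277/((5 - 2568) + (-126583 - 26306)) = 704277/(-2563 - 152889) = 704277/(-155452) = 704277*(-1/155452) = -704277/155452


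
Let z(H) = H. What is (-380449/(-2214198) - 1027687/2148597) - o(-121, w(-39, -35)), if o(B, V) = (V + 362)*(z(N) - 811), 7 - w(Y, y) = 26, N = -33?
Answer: 153025926138363931/528602131134 ≈ 2.8949e+5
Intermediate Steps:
w(Y, y) = -19 (w(Y, y) = 7 - 1*26 = 7 - 26 = -19)
o(B, V) = -305528 - 844*V (o(B, V) = (V + 362)*(-33 - 811) = (362 + V)*(-844) = -305528 - 844*V)
(-380449/(-2214198) - 1027687/2148597) - o(-121, w(-39, -35)) = (-380449/(-2214198) - 1027687/2148597) - (-305528 - 844*(-19)) = (-380449*(-1/2214198) - 1027687*1/2148597) - (-305528 + 16036) = (380449/2214198 - 1027687/2148597) - 1*(-289492) = -162007879997/528602131134 + 289492 = 153025926138363931/528602131134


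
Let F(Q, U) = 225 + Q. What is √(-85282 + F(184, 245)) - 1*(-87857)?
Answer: 87857 + I*√84873 ≈ 87857.0 + 291.33*I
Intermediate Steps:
√(-85282 + F(184, 245)) - 1*(-87857) = √(-85282 + (225 + 184)) - 1*(-87857) = √(-85282 + 409) + 87857 = √(-84873) + 87857 = I*√84873 + 87857 = 87857 + I*√84873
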